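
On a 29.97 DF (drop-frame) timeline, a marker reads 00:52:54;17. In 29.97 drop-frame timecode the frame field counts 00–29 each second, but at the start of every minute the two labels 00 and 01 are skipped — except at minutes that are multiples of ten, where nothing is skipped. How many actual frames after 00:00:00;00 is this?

As if non-drop at 30 labels/s: (0 × 3600 + 52 × 60 + 54) × 30 + 17 = 95237.
Minute boundaries passed: 52; those not divisible by 10: 52 − 5 = 47; dropped labels = 2 × 47 = 94.
Actual frame index = 95237 − 94 = 95143.

95143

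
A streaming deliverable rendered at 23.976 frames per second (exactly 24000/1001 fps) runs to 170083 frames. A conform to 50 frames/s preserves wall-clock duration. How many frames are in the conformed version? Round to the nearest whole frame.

354694 frames

Frames at target rate = 170083 × (50) / (24000/1001) = 170253083/480 ≈ 354693.923.
Nearest whole frame: 354694.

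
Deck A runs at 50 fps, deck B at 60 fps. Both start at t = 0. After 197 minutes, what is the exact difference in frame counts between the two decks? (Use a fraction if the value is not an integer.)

118200 frames

197 min = 11820 s.
A emits 50 × 11820 = 591000 frames; B emits 60 × 11820 = 709200.
Difference = 118200 frames; B is ahead of A.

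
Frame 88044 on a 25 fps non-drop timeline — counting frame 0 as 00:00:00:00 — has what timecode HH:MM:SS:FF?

00:58:41:19

88044 ÷ 25 = 3521 full seconds, remainder 19 frames.
3521 s = 0 h 58 min 41 s.
Timecode: 00:58:41:19.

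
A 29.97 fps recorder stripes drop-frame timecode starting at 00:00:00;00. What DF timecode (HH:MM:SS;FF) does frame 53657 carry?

Each 10-minute DF block holds 10 × 60 × 30 − 9 × 2 = 17982 frames. 53657 ÷ 17982 → 2 full blocks, remainder 17693.
Within the partial block the first minute is 1800 frames and each further minute 1798, so 9 further minute boundaries passed. Total skipped labels = 18 × 2 + 2 × 9 = 54.
Non-drop label index = 53657 + 54 = 53711; at 30 labels/s that is 00:29:50:11, i.e. DF 00:29:50;11.

00:29:50;11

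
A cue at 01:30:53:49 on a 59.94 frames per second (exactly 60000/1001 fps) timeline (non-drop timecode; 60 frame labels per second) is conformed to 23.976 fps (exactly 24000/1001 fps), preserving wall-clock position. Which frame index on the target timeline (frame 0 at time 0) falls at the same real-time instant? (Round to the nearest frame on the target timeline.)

Source frame index: (1×3600 + 30×60 + 53) × 60 + 49 = 327229.
Real time: 327229 / (60000/1001) = 327556229/60000 s.
Target frame: (327556229/60000) × (24000/1001) = 654458/5 ≈ 130891.600 → 130892.

frame 130892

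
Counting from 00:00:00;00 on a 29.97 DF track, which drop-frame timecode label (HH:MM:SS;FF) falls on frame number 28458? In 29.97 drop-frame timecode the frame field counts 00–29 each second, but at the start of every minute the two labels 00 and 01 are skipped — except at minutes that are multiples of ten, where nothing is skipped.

Each 10-minute DF block holds 10 × 60 × 30 − 9 × 2 = 17982 frames. 28458 ÷ 17982 → 1 full block, remainder 10476.
Within the partial block the first minute is 1800 frames and each further minute 1798, so 5 further minute boundaries passed. Total skipped labels = 18 × 1 + 2 × 5 = 28.
Non-drop label index = 28458 + 28 = 28486; at 30 labels/s that is 00:15:49:16, i.e. DF 00:15:49;16.

00:15:49;16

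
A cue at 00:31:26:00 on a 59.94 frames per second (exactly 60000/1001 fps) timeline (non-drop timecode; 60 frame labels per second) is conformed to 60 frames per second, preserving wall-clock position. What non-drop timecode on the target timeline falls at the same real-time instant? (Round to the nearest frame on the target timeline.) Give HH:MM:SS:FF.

Source frame index: (0×3600 + 31×60 + 26) × 60 + 0 = 113160.
Real time: 113160 / (60000/1001) = 943943/500 s.
Target frame: (943943/500) × (60) = 2831829/25 ≈ 113273.160 → 113273.
At 60 labels/s: frame 113273 → 00:31:27:53.

00:31:27:53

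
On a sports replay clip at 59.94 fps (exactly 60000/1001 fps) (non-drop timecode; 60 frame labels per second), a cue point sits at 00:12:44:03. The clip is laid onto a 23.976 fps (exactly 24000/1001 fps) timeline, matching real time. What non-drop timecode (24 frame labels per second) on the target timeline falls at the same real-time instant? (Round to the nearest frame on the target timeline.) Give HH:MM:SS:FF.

00:12:44:01

Source frame index: (0×3600 + 12×60 + 44) × 60 + 3 = 45843.
Real time: 45843 / (60000/1001) = 15296281/20000 s.
Target frame: (15296281/20000) × (24000/1001) = 91686/5 ≈ 18337.200 → 18337.
At 24 labels/s: frame 18337 → 00:12:44:01.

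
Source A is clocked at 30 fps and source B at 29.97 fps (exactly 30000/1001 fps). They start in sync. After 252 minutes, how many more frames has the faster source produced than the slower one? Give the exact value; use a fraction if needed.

64800/143 frames

252 min = 15120 s.
A emits 30 × 15120 = 453600 frames; B emits 30000/1001 × 15120 = 64800000/143.
Difference = 64800/143 frames (≈ 453.1469); B is behind A.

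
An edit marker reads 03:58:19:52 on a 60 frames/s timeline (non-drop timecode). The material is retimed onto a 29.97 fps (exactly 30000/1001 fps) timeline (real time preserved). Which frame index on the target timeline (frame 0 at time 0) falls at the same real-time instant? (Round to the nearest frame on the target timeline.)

Source frame index: (3×3600 + 58×60 + 19) × 60 + 52 = 857992.
Real time: 857992 / (60) = 214498/15 s.
Target frame: (214498/15) × (30000/1001) = 428996000/1001 ≈ 428567.433 → 428567.

frame 428567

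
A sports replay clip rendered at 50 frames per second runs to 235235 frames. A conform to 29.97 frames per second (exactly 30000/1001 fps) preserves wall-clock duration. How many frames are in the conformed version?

Target frames = source frames × (target rate / source rate) = 235235 × (30000/1001)/(50) = 235235 × 600/1001 = 141000.

141000 frames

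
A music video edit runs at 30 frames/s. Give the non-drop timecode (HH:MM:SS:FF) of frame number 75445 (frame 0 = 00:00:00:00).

00:41:54:25

75445 ÷ 30 = 2514 full seconds, remainder 25 frames.
2514 s = 0 h 41 min 54 s.
Timecode: 00:41:54:25.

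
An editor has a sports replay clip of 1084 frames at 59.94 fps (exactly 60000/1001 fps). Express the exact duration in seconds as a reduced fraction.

271271/15000 seconds

Running time = 1084 ÷ (60000/1001) = 1084 × 1001/60000 = 271271/15000 s.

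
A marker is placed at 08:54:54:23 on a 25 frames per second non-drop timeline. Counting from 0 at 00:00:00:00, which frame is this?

Total seconds to the label: (8 × 3600 + 54 × 60 + 54) = 32094.
Frame index = 32094 × 25 + 23 = 802373.

802373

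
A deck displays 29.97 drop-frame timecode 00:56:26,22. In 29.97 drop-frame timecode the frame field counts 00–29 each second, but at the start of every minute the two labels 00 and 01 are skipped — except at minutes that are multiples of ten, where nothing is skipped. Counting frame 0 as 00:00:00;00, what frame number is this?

101500

Complete 10-minute blocks: 5, each 17982 frames → 89910.
Remaining 6 whole minutes in the current block: 1800 + 5 × 1798 = 10790 frames.
Within the current minute: 26 × 30 + 22 − 2 = 800 (labels ;00/;01 skipped at this minute). Total = 89910 + 10790 + 800 = 101500.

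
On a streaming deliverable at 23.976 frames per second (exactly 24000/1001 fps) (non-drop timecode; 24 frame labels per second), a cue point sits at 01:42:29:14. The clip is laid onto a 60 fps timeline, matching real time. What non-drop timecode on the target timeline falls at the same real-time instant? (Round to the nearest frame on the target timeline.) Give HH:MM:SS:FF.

01:42:35:44

Source frame index: (1×3600 + 42×60 + 29) × 24 + 14 = 147590.
Real time: 147590 / (24000/1001) = 14773759/2400 s.
Target frame: (14773759/2400) × (60) = 14773759/40 ≈ 369343.975 → 369344.
At 60 labels/s: frame 369344 → 01:42:35:44.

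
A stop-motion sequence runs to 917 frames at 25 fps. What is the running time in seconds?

36.68 seconds

Running time = 917 / (25) = 36.68 s.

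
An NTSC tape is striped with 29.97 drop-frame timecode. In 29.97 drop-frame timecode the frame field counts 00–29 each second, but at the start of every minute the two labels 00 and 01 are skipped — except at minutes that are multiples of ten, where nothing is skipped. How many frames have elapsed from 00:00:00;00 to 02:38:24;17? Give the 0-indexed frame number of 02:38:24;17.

As if non-drop at 30 labels/s: (2 × 3600 + 38 × 60 + 24) × 30 + 17 = 285137.
Minute boundaries passed: 158; those not divisible by 10: 158 − 15 = 143; dropped labels = 2 × 143 = 286.
Actual frame index = 285137 − 286 = 284851.

284851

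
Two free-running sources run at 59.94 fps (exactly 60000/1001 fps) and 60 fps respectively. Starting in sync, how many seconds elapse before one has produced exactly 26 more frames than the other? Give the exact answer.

13013/30 seconds

The gap grows by |60 − 60000/1001| = 60/1001 frames per second.
Time for a 26-frame gap: 26 ÷ (60/1001) = 13013/30 s.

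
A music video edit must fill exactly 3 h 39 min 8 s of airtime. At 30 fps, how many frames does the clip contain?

3 h 39 min 8 s = 13148 s.
Frames = 13148 × 30 = 394440.

394440 frames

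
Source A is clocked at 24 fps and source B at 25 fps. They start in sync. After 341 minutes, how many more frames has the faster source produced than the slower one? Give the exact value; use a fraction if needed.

341 min = 20460 s.
A emits 24 × 20460 = 491040 frames; B emits 25 × 20460 = 511500.
Difference = 20460 frames; B is ahead of A.

20460 frames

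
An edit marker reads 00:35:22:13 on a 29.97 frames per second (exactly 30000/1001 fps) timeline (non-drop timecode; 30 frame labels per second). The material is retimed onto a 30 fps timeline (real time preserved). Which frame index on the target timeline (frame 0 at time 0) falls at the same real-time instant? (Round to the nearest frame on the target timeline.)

frame 63737

Source frame index: (0×3600 + 35×60 + 22) × 30 + 13 = 63673.
Real time: 63673 / (30000/1001) = 63736673/30000 s.
Target frame: (63736673/30000) × (30) = 63736673/1000 ≈ 63736.673 → 63737.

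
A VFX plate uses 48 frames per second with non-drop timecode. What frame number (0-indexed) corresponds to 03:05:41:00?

Total seconds to the label: (3 × 3600 + 5 × 60 + 41) = 11141.
Frame index = 11141 × 48 + 0 = 534768.

frame 534768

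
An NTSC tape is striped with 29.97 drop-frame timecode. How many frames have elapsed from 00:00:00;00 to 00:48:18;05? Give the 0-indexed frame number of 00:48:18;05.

86857

Complete 10-minute blocks: 4, each 17982 frames → 71928.
Remaining 8 whole minutes in the current block: 1800 + 7 × 1798 = 14386 frames.
Within the current minute: 18 × 30 + 5 − 2 = 543 (labels ;00/;01 skipped at this minute). Total = 71928 + 14386 + 543 = 86857.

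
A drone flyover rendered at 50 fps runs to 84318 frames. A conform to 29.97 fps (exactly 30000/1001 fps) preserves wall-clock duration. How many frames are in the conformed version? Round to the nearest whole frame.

Frames at target rate = 84318 × (30000/1001) / (50) = 3891600/77 ≈ 50540.260.
Nearest whole frame: 50540.

50540 frames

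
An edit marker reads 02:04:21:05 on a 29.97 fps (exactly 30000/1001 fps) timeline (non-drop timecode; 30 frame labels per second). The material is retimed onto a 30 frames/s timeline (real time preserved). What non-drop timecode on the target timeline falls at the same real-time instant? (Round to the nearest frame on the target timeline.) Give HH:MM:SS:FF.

Source frame index: (2×3600 + 4×60 + 21) × 30 + 5 = 223835.
Real time: 223835 / (30000/1001) = 44811767/6000 s.
Target frame: (44811767/6000) × (30) = 44811767/200 ≈ 224058.835 → 224059.
At 30 labels/s: frame 224059 → 02:04:28:19.

02:04:28:19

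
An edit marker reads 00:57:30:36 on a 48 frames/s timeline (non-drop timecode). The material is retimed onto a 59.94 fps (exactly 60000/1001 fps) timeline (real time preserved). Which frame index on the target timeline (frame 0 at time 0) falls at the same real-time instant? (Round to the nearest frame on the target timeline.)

frame 206838

Source frame index: (0×3600 + 57×60 + 30) × 48 + 36 = 165636.
Real time: 165636 / (48) = 13803/4 s.
Target frame: (13803/4) × (60000/1001) = 207045000/1001 ≈ 206838.162 → 206838.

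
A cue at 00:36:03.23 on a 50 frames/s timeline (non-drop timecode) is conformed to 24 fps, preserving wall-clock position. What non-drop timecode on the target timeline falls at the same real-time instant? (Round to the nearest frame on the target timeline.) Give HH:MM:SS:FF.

00:36:03:11

Source frame index: (0×3600 + 36×60 + 3) × 50 + 23 = 108173.
Real time: 108173 / (50) = 108173/50 s.
Target frame: (108173/50) × (24) = 1298076/25 ≈ 51923.040 → 51923.
At 24 labels/s: frame 51923 → 00:36:03:11.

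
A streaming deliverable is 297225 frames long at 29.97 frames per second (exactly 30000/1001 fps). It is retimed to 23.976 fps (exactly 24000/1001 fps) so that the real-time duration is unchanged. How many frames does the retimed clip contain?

237780 frames

Target frames = source frames × (target rate / source rate) = 297225 × (24000/1001)/(30000/1001) = 297225 × 4/5 = 237780.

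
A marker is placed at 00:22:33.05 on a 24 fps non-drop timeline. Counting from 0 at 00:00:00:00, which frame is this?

Total seconds to the label: (0 × 3600 + 22 × 60 + 33) = 1353.
Frame index = 1353 × 24 + 5 = 32477.

frame 32477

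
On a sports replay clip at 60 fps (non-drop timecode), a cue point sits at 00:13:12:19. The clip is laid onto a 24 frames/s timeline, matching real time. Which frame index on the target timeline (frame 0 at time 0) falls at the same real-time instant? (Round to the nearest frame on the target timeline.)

frame 19016

Source frame index: (0×3600 + 13×60 + 12) × 60 + 19 = 47539.
Real time: 47539 / (60) = 47539/60 s.
Target frame: (47539/60) × (24) = 95078/5 ≈ 19015.600 → 19016.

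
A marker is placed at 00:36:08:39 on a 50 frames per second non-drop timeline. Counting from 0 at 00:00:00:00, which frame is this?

Total seconds to the label: (0 × 3600 + 36 × 60 + 8) = 2168.
Frame index = 2168 × 50 + 39 = 108439.

frame 108439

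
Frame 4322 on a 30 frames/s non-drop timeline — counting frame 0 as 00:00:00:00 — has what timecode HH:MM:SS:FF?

00:02:24:02

4322 ÷ 30 = 144 full seconds, remainder 2 frames.
144 s = 0 h 2 min 24 s.
Timecode: 00:02:24:02.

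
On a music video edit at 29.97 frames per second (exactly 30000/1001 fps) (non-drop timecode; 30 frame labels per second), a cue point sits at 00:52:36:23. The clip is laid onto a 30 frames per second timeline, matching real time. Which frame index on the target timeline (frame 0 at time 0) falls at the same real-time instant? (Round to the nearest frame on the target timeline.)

frame 94798

Source frame index: (0×3600 + 52×60 + 36) × 30 + 23 = 94703.
Real time: 94703 / (30000/1001) = 94797703/30000 s.
Target frame: (94797703/30000) × (30) = 94797703/1000 ≈ 94797.703 → 94798.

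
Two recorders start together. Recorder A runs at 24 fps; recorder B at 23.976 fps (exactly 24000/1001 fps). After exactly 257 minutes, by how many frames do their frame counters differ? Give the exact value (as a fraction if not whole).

257 min = 15420 s.
A emits 24 × 15420 = 370080 frames; B emits 24000/1001 × 15420 = 370080000/1001.
Difference = 370080/1001 frames (≈ 369.7103); B is behind A.

370080/1001 frames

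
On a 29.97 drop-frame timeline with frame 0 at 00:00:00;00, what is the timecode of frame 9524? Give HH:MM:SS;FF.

Each 10-minute DF block holds 10 × 60 × 30 − 9 × 2 = 17982 frames. 9524 ÷ 17982 → 0 full blocks, remainder 9524.
Within the partial block the first minute is 1800 frames and each further minute 1798, so 5 further minute boundaries passed. Total skipped labels = 18 × 0 + 2 × 5 = 10.
Non-drop label index = 9524 + 10 = 9534; at 30 labels/s that is 00:05:17:24, i.e. DF 00:05:17;24.

00:05:17;24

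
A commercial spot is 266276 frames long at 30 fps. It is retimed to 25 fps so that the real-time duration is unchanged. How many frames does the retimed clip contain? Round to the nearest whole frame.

221897 frames

Frames at target rate = 266276 × (25) / (30) = 665690/3 ≈ 221896.667.
Nearest whole frame: 221897.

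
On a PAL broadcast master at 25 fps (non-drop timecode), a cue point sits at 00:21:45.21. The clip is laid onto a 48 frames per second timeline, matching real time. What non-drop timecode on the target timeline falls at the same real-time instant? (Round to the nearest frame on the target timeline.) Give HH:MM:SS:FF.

Source frame index: (0×3600 + 21×60 + 45) × 25 + 21 = 32646.
Real time: 32646 / (25) = 32646/25 s.
Target frame: (32646/25) × (48) = 1567008/25 ≈ 62680.320 → 62680.
At 48 labels/s: frame 62680 → 00:21:45:40.

00:21:45:40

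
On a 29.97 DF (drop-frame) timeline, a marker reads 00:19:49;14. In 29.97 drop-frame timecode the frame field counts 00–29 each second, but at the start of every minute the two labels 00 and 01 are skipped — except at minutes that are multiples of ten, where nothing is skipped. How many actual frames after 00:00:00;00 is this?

35648

As if non-drop at 30 labels/s: (0 × 3600 + 19 × 60 + 49) × 30 + 14 = 35684.
Minute boundaries passed: 19; those not divisible by 10: 19 − 1 = 18; dropped labels = 2 × 18 = 36.
Actual frame index = 35684 − 36 = 35648.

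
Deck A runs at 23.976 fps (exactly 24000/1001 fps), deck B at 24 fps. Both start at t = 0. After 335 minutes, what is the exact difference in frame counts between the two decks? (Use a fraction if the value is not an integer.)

482400/1001 frames

335 min = 20100 s.
A emits 24000/1001 × 20100 = 482400000/1001 frames; B emits 24 × 20100 = 482400.
Difference = 482400/1001 frames (≈ 481.9181); B is ahead of A.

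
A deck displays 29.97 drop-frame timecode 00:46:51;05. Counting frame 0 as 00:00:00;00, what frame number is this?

Complete 10-minute blocks: 4, each 17982 frames → 71928.
Remaining 6 whole minutes in the current block: 1800 + 5 × 1798 = 10790 frames.
Within the current minute: 51 × 30 + 5 − 2 = 1533 (labels ;00/;01 skipped at this minute). Total = 71928 + 10790 + 1533 = 84251.

84251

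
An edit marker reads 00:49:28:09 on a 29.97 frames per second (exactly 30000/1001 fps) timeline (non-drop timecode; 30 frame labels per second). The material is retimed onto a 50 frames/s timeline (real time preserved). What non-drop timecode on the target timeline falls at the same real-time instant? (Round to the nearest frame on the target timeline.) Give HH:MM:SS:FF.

Source frame index: (0×3600 + 49×60 + 28) × 30 + 9 = 89049.
Real time: 89049 / (30000/1001) = 29712683/10000 s.
Target frame: (29712683/10000) × (50) = 29712683/200 ≈ 148563.415 → 148563.
At 50 labels/s: frame 148563 → 00:49:31:13.

00:49:31:13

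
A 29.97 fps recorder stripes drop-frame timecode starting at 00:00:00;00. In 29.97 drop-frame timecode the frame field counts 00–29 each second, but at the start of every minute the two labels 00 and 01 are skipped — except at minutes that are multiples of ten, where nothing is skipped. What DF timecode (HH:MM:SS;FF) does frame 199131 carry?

Ten DF minutes hold 17982 frames, so frame 199131 lies in block 11 (frames 197802–215783) with 1329 frames into that block.
The block's first minute is 1800 frames and the rest 1798 each; 1329 frames reaches minute 0, so 11 × 18 + 0 × 2 = 198 labels have been skipped so far.
Adding those back, label number 199131 + 198 = 199329 at 30 labels/s is 6644 s + 9 f = 1 h 50 min 44 s frame 9, i.e. 01:50:44;09.

01:50:44;09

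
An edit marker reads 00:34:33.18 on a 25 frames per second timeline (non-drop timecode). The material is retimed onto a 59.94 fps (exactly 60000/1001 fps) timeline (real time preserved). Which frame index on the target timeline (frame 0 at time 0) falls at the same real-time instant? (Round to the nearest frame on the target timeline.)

frame 124299

Source frame index: (0×3600 + 34×60 + 33) × 25 + 18 = 51843.
Real time: 51843 / (25) = 51843/25 s.
Target frame: (51843/25) × (60000/1001) = 11311200/91 ≈ 124298.901 → 124299.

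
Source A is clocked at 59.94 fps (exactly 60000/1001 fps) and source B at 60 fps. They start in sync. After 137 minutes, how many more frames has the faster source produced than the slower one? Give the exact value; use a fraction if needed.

137 min = 8220 s.
A emits 60000/1001 × 8220 = 493200000/1001 frames; B emits 60 × 8220 = 493200.
Difference = 493200/1001 frames (≈ 492.7073); B is ahead of A.

493200/1001 frames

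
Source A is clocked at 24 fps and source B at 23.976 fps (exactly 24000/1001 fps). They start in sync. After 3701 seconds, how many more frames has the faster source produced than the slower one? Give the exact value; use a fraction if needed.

A emits 24 × 3701 = 88824 frames; B emits 24000/1001 × 3701 = 88824000/1001.
Difference = 88824/1001 frames (≈ 88.7353); B is behind A.

88824/1001 frames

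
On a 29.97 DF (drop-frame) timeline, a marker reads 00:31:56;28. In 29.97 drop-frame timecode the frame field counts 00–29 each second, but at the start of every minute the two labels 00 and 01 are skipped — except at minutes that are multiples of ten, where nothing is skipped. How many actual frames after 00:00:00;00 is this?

57452

Complete 10-minute blocks: 3, each 17982 frames → 53946.
Remaining 1 whole minute in the current block: 1800 + 0 × 1798 = 1800 frames.
Within the current minute: 56 × 30 + 28 − 2 = 1706 (labels ;00/;01 skipped at this minute). Total = 53946 + 1800 + 1706 = 57452.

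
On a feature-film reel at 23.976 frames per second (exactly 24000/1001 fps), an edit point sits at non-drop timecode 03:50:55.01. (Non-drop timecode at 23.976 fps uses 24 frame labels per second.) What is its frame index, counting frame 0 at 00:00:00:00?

frame 332521

Total seconds to the label: (3 × 3600 + 50 × 60 + 55) = 13855.
Frame index = 13855 × 24 + 1 = 332521.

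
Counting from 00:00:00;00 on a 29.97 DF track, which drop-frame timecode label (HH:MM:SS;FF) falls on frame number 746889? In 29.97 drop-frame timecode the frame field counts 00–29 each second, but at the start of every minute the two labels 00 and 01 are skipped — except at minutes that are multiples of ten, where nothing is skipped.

06:55:21;07

Each 10-minute DF block holds 10 × 60 × 30 − 9 × 2 = 17982 frames. 746889 ÷ 17982 → 41 full blocks, remainder 9627.
Within the partial block the first minute is 1800 frames and each further minute 1798, so 5 further minute boundaries passed. Total skipped labels = 18 × 41 + 2 × 5 = 748.
Non-drop label index = 746889 + 748 = 747637; at 30 labels/s that is 06:55:21:07, i.e. DF 06:55:21;07.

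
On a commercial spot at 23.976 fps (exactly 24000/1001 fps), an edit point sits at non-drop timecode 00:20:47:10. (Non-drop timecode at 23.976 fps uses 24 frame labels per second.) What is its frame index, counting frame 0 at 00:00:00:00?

frame 29938

Total seconds to the label: (0 × 3600 + 20 × 60 + 47) = 1247.
Frame index = 1247 × 24 + 10 = 29938.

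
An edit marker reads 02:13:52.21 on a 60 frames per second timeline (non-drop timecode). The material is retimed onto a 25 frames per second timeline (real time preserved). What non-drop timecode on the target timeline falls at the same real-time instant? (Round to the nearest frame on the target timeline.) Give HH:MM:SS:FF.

Source frame index: (2×3600 + 13×60 + 52) × 60 + 21 = 481941.
Real time: 481941 / (60) = 160647/20 s.
Target frame: (160647/20) × (25) = 803235/4 ≈ 200808.750 → 200809.
At 25 labels/s: frame 200809 → 02:13:52:09.

02:13:52:09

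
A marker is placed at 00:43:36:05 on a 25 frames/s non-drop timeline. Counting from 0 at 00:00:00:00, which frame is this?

Total seconds to the label: (0 × 3600 + 43 × 60 + 36) = 2616.
Frame index = 2616 × 25 + 5 = 65405.

frame 65405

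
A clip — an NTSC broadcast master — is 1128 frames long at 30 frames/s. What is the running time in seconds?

37.6 seconds

Running time = 1128 / (30) = 37.6 s.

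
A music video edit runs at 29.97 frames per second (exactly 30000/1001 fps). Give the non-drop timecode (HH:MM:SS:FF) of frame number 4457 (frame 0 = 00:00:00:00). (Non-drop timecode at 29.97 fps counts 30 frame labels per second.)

4457 ÷ 30 = 148 full seconds, remainder 17 frames.
148 s = 0 h 2 min 28 s.
Timecode: 00:02:28:17.

00:02:28:17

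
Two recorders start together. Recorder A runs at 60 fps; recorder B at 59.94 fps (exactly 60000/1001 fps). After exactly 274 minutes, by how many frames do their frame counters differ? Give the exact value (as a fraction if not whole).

274 min = 16440 s.
A emits 60 × 16440 = 986400 frames; B emits 60000/1001 × 16440 = 986400000/1001.
Difference = 986400/1001 frames (≈ 985.4146); B is behind A.

986400/1001 frames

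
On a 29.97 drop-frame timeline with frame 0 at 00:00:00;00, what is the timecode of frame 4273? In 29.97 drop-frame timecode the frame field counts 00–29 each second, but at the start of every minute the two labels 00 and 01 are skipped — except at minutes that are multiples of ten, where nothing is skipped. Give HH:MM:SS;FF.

Each 10-minute DF block holds 10 × 60 × 30 − 9 × 2 = 17982 frames. 4273 ÷ 17982 → 0 full blocks, remainder 4273.
Within the partial block the first minute is 1800 frames and each further minute 1798, so 2 further minute boundaries passed. Total skipped labels = 18 × 0 + 2 × 2 = 4.
Non-drop label index = 4273 + 4 = 4277; at 30 labels/s that is 00:02:22:17, i.e. DF 00:02:22;17.

00:02:22;17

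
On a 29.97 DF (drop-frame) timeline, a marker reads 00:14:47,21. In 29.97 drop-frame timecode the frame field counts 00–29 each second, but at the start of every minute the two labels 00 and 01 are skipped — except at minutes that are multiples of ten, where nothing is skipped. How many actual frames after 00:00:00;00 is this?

26605

Complete 10-minute blocks: 1, each 17982 frames → 17982.
Remaining 4 whole minutes in the current block: 1800 + 3 × 1798 = 7194 frames.
Within the current minute: 47 × 30 + 21 − 2 = 1429 (labels ;00/;01 skipped at this minute). Total = 17982 + 7194 + 1429 = 26605.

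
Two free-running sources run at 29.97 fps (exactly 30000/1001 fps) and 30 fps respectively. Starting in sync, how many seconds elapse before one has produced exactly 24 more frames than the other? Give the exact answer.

The gap grows by |30 − 30000/1001| = 30/1001 frames per second.
Time for a 24-frame gap: 24 ÷ (30/1001) = 800.8 s.

800.8 seconds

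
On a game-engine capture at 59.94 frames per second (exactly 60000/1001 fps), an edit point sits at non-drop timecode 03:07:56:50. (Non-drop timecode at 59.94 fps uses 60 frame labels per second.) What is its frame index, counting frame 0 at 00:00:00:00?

Total seconds to the label: (3 × 3600 + 7 × 60 + 56) = 11276.
Frame index = 11276 × 60 + 50 = 676610.

676610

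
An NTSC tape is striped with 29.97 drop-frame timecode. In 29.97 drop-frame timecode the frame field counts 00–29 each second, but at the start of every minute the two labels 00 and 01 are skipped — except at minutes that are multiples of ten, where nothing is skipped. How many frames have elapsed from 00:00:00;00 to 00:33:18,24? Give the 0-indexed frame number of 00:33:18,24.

59904

Complete 10-minute blocks: 3, each 17982 frames → 53946.
Remaining 3 whole minutes in the current block: 1800 + 2 × 1798 = 5396 frames.
Within the current minute: 18 × 30 + 24 − 2 = 562 (labels ;00/;01 skipped at this minute). Total = 53946 + 5396 + 562 = 59904.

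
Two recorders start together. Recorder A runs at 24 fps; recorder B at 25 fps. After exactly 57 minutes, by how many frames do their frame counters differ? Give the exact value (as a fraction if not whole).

57 min = 3420 s.
A emits 24 × 3420 = 82080 frames; B emits 25 × 3420 = 85500.
Difference = 3420 frames; B is ahead of A.

3420 frames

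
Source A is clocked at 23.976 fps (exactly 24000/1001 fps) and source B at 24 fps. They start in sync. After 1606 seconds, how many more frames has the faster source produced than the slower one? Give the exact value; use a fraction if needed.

3504/91 frames

A emits 24000/1001 × 1606 = 3504000/91 frames; B emits 24 × 1606 = 38544.
Difference = 3504/91 frames (≈ 38.5055); B is ahead of A.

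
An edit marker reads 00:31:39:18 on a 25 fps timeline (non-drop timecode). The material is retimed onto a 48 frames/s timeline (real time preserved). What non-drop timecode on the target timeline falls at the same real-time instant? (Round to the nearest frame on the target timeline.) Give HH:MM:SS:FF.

Source frame index: (0×3600 + 31×60 + 39) × 25 + 18 = 47493.
Real time: 47493 / (25) = 47493/25 s.
Target frame: (47493/25) × (48) = 2279664/25 ≈ 91186.560 → 91187.
At 48 labels/s: frame 91187 → 00:31:39:35.

00:31:39:35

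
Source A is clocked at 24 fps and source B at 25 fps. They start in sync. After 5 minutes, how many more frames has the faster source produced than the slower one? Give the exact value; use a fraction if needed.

300 frames

5 min = 300 s.
A emits 24 × 300 = 7200 frames; B emits 25 × 300 = 7500.
Difference = 300 frames; B is ahead of A.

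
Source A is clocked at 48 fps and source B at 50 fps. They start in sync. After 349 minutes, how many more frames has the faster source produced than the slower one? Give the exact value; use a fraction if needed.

41880 frames

349 min = 20940 s.
A emits 48 × 20940 = 1005120 frames; B emits 50 × 20940 = 1047000.
Difference = 41880 frames; B is ahead of A.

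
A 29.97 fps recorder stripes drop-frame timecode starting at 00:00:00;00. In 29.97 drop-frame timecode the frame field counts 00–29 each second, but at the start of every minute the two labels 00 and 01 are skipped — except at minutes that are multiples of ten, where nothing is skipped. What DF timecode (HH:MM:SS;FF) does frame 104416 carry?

Each 10-minute DF block holds 10 × 60 × 30 − 9 × 2 = 17982 frames. 104416 ÷ 17982 → 5 full blocks, remainder 14506.
Within the partial block the first minute is 1800 frames and each further minute 1798, so 8 further minute boundaries passed. Total skipped labels = 18 × 5 + 2 × 8 = 106.
Non-drop label index = 104416 + 106 = 104522; at 30 labels/s that is 00:58:04:02, i.e. DF 00:58:04;02.

00:58:04;02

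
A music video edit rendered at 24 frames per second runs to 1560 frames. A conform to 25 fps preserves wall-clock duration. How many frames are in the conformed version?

Target frames = source frames × (target rate / source rate) = 1560 × (25)/(24) = 1560 × 25/24 = 1625.

1625 frames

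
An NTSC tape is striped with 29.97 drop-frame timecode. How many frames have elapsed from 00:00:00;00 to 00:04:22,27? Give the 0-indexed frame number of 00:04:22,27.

As if non-drop at 30 labels/s: (0 × 3600 + 4 × 60 + 22) × 30 + 27 = 7887.
Minute boundaries passed: 4; those not divisible by 10: 4 − 0 = 4; dropped labels = 2 × 4 = 8.
Actual frame index = 7887 − 8 = 7879.

7879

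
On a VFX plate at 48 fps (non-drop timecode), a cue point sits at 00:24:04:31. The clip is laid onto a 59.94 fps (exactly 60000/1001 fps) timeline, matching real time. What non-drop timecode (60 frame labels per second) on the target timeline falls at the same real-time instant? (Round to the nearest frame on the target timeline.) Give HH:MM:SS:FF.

Source frame index: (0×3600 + 24×60 + 4) × 48 + 31 = 69343.
Real time: 69343 / (48) = 69343/48 s.
Target frame: (69343/48) × (60000/1001) = 86678750/1001 ≈ 86592.158 → 86592.
At 60 labels/s: frame 86592 → 00:24:03:12.

00:24:03:12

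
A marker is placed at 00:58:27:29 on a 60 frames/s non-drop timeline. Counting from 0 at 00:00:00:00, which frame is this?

210449

Total seconds to the label: (0 × 3600 + 58 × 60 + 27) = 3507.
Frame index = 3507 × 60 + 29 = 210449.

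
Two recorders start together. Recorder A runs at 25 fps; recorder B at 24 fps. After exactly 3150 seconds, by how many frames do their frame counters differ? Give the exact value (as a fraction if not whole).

3150 frames

A emits 25 × 3150 = 78750 frames; B emits 24 × 3150 = 75600.
Difference = 3150 frames; B is behind A.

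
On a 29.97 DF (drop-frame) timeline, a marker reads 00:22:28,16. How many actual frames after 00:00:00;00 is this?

Complete 10-minute blocks: 2, each 17982 frames → 35964.
Remaining 2 whole minutes in the current block: 1800 + 1 × 1798 = 3598 frames.
Within the current minute: 28 × 30 + 16 − 2 = 854 (labels ;00/;01 skipped at this minute). Total = 35964 + 3598 + 854 = 40416.

40416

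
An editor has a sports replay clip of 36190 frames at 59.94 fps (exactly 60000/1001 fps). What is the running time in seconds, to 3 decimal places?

Running time = 36190 × 1001/60000 = 3622619/6000 s ≈ 603.770 s.

603.770 seconds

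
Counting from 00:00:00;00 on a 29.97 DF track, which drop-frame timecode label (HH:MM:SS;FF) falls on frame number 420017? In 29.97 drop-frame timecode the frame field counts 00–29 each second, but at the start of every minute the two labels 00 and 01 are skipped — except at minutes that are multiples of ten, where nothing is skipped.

Ten DF minutes hold 17982 frames, so frame 420017 lies in block 23 (frames 413586–431567) with 6431 frames into that block.
The block's first minute is 1800 frames and the rest 1798 each; 6431 frames reaches minute 3, so 23 × 18 + 3 × 2 = 420 labels have been skipped so far.
Adding those back, label number 420017 + 420 = 420437 at 30 labels/s is 14014 s + 17 f = 3 h 53 min 34 s frame 17, i.e. 03:53:34;17.

03:53:34;17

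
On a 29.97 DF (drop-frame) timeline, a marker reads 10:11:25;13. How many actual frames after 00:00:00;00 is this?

As if non-drop at 30 labels/s: (10 × 3600 + 11 × 60 + 25) × 30 + 13 = 1100563.
Minute boundaries passed: 611; those not divisible by 10: 611 − 61 = 550; dropped labels = 2 × 550 = 1100.
Actual frame index = 1100563 − 1100 = 1099463.

1099463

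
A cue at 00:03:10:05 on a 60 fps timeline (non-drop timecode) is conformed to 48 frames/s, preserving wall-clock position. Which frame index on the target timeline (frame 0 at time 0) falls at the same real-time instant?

Source frame index: (0×3600 + 3×60 + 10) × 60 + 5 = 11405.
Real time: 11405 / (60) = 2281/12 s.
Target frame: (2281/12) × (48) = 9124.

frame 9124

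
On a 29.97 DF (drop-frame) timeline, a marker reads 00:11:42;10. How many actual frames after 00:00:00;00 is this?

As if non-drop at 30 labels/s: (0 × 3600 + 11 × 60 + 42) × 30 + 10 = 21070.
Minute boundaries passed: 11; those not divisible by 10: 11 − 1 = 10; dropped labels = 2 × 10 = 20.
Actual frame index = 21070 − 20 = 21050.

21050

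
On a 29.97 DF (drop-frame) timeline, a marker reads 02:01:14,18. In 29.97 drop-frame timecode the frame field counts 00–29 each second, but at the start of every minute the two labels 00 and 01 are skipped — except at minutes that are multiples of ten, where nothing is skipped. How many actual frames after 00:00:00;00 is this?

218020

As if non-drop at 30 labels/s: (2 × 3600 + 1 × 60 + 14) × 30 + 18 = 218238.
Minute boundaries passed: 121; those not divisible by 10: 121 − 12 = 109; dropped labels = 2 × 109 = 218.
Actual frame index = 218238 − 218 = 218020.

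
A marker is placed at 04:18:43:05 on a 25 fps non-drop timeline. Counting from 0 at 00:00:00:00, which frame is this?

Total seconds to the label: (4 × 3600 + 18 × 60 + 43) = 15523.
Frame index = 15523 × 25 + 5 = 388080.

388080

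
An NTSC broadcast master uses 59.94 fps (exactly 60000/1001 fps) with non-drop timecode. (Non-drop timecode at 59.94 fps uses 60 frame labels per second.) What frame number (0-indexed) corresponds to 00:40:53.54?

Total seconds to the label: (0 × 3600 + 40 × 60 + 53) = 2453.
Frame index = 2453 × 60 + 54 = 147234.

147234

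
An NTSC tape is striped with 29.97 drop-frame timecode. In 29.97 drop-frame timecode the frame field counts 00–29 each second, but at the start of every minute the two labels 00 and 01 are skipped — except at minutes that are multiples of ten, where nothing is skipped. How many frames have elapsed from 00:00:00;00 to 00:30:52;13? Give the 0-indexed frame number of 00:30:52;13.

55519

Complete 10-minute blocks: 3, each 17982 frames → 53946.
Remaining 0 whole minutes in the current block: 0 frames.
Within the current minute: 52 × 30 + 13 = 1573. Total = 53946 + 0 + 1573 = 55519.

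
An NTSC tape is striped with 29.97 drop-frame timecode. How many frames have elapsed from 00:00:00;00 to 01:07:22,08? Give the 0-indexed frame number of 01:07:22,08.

121146

As if non-drop at 30 labels/s: (1 × 3600 + 7 × 60 + 22) × 30 + 8 = 121268.
Minute boundaries passed: 67; those not divisible by 10: 67 − 6 = 61; dropped labels = 2 × 61 = 122.
Actual frame index = 121268 − 122 = 121146.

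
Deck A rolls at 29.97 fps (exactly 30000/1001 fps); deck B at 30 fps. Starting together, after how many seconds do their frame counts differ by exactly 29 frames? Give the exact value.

The gap grows by |30 − 30000/1001| = 30/1001 frames per second.
Time for a 29-frame gap: 29 ÷ (30/1001) = 29029/30 s.

29029/30 seconds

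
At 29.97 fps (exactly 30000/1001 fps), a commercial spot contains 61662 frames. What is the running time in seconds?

Running time = 61662 / (30000/1001) = 2057.4554 s.

2057.4554 seconds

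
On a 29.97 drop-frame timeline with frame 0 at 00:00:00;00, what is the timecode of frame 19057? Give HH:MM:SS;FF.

00:10:35;25

Each 10-minute DF block holds 10 × 60 × 30 − 9 × 2 = 17982 frames. 19057 ÷ 17982 → 1 full block, remainder 1075.
Within the partial block the first minute is 1800 frames and each further minute 1798, so 0 further minute boundaries passed. Total skipped labels = 18 × 1 + 2 × 0 = 18.
Non-drop label index = 19057 + 18 = 19075; at 30 labels/s that is 00:10:35:25, i.e. DF 00:10:35;25.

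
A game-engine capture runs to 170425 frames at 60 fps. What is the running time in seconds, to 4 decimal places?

Running time = 170425 × 1/60 = 34085/12 s ≈ 2840.4167 s.

2840.4167 seconds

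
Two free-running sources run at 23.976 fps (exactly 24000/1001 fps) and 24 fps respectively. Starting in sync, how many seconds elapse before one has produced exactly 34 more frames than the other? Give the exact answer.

The gap grows by |24 − 24000/1001| = 24/1001 frames per second.
Time for a 34-frame gap: 34 ÷ (24/1001) = 17017/12 s.

17017/12 seconds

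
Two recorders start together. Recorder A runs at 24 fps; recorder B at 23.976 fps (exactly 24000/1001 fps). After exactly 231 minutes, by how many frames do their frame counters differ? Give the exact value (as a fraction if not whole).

231 min = 13860 s.
A emits 24 × 13860 = 332640 frames; B emits 24000/1001 × 13860 = 4320000/13.
Difference = 4320/13 frames (≈ 332.3077); B is behind A.

4320/13 frames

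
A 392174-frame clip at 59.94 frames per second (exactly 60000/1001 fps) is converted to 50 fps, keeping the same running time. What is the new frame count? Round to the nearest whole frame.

327138 frames

Frames at target rate = 392174 × (50) / (60000/1001) = 196283087/600 ≈ 327138.478.
Nearest whole frame: 327138.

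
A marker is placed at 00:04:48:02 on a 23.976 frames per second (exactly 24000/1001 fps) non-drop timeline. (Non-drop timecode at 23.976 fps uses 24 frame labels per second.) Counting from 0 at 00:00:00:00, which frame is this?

Total seconds to the label: (0 × 3600 + 4 × 60 + 48) = 288.
Frame index = 288 × 24 + 2 = 6914.

6914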